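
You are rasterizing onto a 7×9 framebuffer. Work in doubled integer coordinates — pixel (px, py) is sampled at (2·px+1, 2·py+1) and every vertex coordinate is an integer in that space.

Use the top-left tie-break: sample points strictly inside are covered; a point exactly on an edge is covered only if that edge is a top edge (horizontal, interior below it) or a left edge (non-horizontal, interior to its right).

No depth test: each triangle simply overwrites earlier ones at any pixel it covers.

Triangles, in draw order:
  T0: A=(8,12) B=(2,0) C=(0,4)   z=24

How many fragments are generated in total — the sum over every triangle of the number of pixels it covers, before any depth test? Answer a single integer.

T0:
  2·area = 48  (B↔C swapped to make it positive)
  edge (8, 12)→(0, 4): d=(-8,-8) top-left  bias=+0
  edge (0, 4)→(2, 0): d=(2,-4) top-left  bias=+0
  edge (2, 0)→(8, 12): d=(6,12) right/bottom  bias=-1
    (0,1)@(1, 3): e=[16,2,30] → █
    (1,1)@(3, 3): e=[32,10,6] → █
    (2,1)@(5, 3): e=[48,18,-18] → ·
    (0,2)@(1, 5): e=[0,6,42] → █  [on edge]
    (2,2)@(5, 5): e=[32,22,-6] → ·
    (0,3)@(1, 7): e=[-16,10,54] → ·
    (1,3)@(3, 7): e=[0,18,30] → █  [on edge]
    (2,3)@(5, 7): e=[16,26,6] → █
    (3,3)@(7, 7): e=[32,34,-18] → ·
    (1,4)@(3, 9): e=[-16,22,42] → ·
    (2,4)@(5, 9): e=[0,30,18] → █  [on edge]
    (3,4)@(7, 9): e=[16,38,-6] → ·
    (3,5)@(7, 11): e=[0,42,6] → █  [on edge]
    (4,6)@(9, 13): e=[0,54,-6] → ·  [on edge]
    (5,7)@(11, 15): e=[0,66,-18] → ·  [on edge]
    (6,8)@(13, 17): e=[0,78,-30] → ·  [on edge]
  covered (8 px):
    · · · · · · ·
    █ █ · · · · ·
    █ █ · · · · ·
    · █ █ · · · ·
    · · █ · · · ·
    · · · █ · · ·
    · · · · · · ·
    · · · · · · ·
    · · · · · · ·

Answer: 8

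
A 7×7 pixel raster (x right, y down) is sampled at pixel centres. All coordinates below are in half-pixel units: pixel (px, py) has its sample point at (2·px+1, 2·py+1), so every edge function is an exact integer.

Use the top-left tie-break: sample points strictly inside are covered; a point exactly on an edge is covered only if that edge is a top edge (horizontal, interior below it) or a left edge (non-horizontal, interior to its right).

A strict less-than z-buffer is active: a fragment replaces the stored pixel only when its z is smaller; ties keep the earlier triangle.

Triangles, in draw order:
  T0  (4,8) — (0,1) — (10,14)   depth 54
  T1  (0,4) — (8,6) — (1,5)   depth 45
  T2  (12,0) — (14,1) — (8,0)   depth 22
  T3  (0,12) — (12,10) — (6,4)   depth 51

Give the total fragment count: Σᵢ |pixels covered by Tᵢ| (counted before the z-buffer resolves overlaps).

T0:
  2·area = 18
  edge (4, 8)→(0, 1): d=(-4,-7) top-left  bias=+0
  edge (0, 1)→(10, 14): d=(10,13) right/bottom  bias=-1
  edge (10, 14)→(4, 8): d=(-6,-6) top-left  bias=+0
    (0,2)@(1, 5): e=[-9,27,0] → .  [on edge]
    (1,2)@(3, 5): e=[5,1,12] → X
    (2,2)@(5, 5): e=[19,-25,24] → .
    (1,3)@(3, 7): e=[-3,21,0] → .  [on edge]
    (2,4)@(5, 9): e=[3,15,0] → X  [on edge]
    (3,4)@(7, 9): e=[17,-11,12] → .
    (2,5)@(5, 11): e=[-5,35,-12] → .
    (3,5)@(7, 11): e=[9,9,0] → X  [on edge]
    (4,5)@(9, 11): e=[23,-17,12] → .
    (3,6)@(7, 13): e=[1,29,-12] → .
    (4,6)@(9, 13): e=[15,3,0] → X  [on edge]
    (5,6)@(11, 13): e=[29,-23,12] → .
  covered (4 px):
    . . . . . . .
    . . . . . . .
    . X . . . . .
    . . . . . . .
    . . X . . . .
    . . . X . . .
    . . . . X . .
T1:
  2·area = 6
  edge (0, 4)→(8, 6): d=(8,2) right/bottom  bias=-1
  edge (8, 6)→(1, 5): d=(-7,-1) top-left  bias=+0
  edge (1, 5)→(0, 4): d=(-1,-1) top-left  bias=+0
    (0,2)@(1, 5): e=[6,0,0] → X  [on edge]
    (1,2)@(3, 5): e=[2,2,2] → X
    (2,2)@(5, 5): e=[-2,4,4] → .
    (0,3)@(1, 7): e=[22,-14,-2] → .
    (1,3)@(3, 7): e=[18,-12,0] → .  [on edge]
    (2,4)@(5, 9): e=[30,-24,0] → .  [on edge]
    (3,5)@(7, 11): e=[42,-36,0] → .  [on edge]
    (4,6)@(9, 13): e=[54,-48,0] → .  [on edge]
  covered (2 px):
    . . . . . . .
    . . . . . . .
    X X . . . . .
    . . . . . . .
    . . . . . . .
    . . . . . . .
    . . . . . . .
T2:
  2·area = 4
  edge (12, 0)→(14, 1): d=(2,1) right/bottom  bias=-1
  edge (14, 1)→(8, 0): d=(-6,-1) top-left  bias=+0
  edge (8, 0)→(12, 0): d=(4,0) top-left  bias=+0
  covered (0 px):
    . . . . . . .
    . . . . . . .
    . . . . . . .
    . . . . . . .
    . . . . . . .
    . . . . . . .
    . . . . . . .
T3:
  2·area = 84  (B↔C swapped to make it positive)
  edge (0, 12)→(6, 4): d=(6,-8) top-left  bias=+0
  edge (6, 4)→(12, 10): d=(6,6) right/bottom  bias=-1
  edge (12, 10)→(0, 12): d=(-12,2) right/bottom  bias=-1
    (1,0)@(3, 1): e=[-42,0,126] → .  [on edge]
    (2,1)@(5, 3): e=[-14,0,98] → .  [on edge]
    (3,2)@(7, 5): e=[14,0,70] → .  [on edge]
    (2,3)@(5, 7): e=[10,24,50] → X
    (3,3)@(7, 7): e=[26,12,46] → X
    (4,3)@(9, 7): e=[42,0,42] → .  [on edge]
    (1,4)@(3, 9): e=[6,48,30] → X
    (4,4)@(9, 9): e=[54,12,18] → X
    (5,4)@(11, 9): e=[70,0,14] → .  [on edge]
    (0,5)@(1, 11): e=[2,72,10] → X
    (3,5)@(7, 11): e=[50,36,-2] → .
    (4,5)@(9, 11): e=[66,24,-6] → .
    (6,5)@(13, 11): e=[98,0,-14] → .  [on edge]
  covered (9 px):
    . . . . . . .
    . . . . . . .
    . . . . . . .
    . . X X . . .
    . X X X X . .
    X X X . . . .
    . . . . . . .

Result: 15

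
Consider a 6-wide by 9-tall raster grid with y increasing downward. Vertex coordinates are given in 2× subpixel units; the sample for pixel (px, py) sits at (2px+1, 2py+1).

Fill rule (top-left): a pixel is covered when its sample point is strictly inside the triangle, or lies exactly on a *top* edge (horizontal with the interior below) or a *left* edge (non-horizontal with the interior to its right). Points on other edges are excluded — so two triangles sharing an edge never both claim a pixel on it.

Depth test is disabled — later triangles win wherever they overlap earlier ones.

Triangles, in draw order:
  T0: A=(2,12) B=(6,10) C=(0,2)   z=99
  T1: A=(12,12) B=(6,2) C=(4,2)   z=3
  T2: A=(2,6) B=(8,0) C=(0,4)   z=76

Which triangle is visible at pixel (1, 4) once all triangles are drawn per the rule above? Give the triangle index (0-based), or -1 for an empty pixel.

T0:
  2·area = 44  (B↔C swapped to make it positive)
  edge (2, 12)→(0, 2): d=(-2,-10) top-left  bias=+0
  edge (0, 2)→(6, 10): d=(6,8) right/bottom  bias=-1
  edge (6, 10)→(2, 12): d=(-4,2) right/bottom  bias=-1
    (0,2)@(1, 5): e=[4,10,30] → X
    (1,2)@(3, 5): e=[24,-6,26] → .
    (0,3)@(1, 7): e=[0,22,22] → X  [on edge]
    (1,3)@(3, 7): e=[20,6,18] → X
    (2,3)@(5, 7): e=[40,-10,14] → .
    (0,4)@(1, 9): e=[-4,34,14] → .
    (1,4)@(3, 9): e=[16,18,10] → X
    (2,4)@(5, 9): e=[36,2,6] → X
    (3,4)@(7, 9): e=[56,-14,2] → .
    (1,5)@(3, 11): e=[12,30,2] → X
    (2,5)@(5, 11): e=[32,14,-2] → .
    (1,6)@(3, 13): e=[8,42,-6] → .
    (1,8)@(3, 17): e=[0,66,-22] → .  [on edge]
  covered (6 px):
    . . . . . .
    . . . . . .
    X . . . . .
    X X . . . .
    . X X . . .
    . X . . . .
    . . . . . .
    . . . . . .
    . . . . . .
T1:
  2·area = 20  (B↔C swapped to make it positive)
  edge (12, 12)→(4, 2): d=(-8,-10) top-left  bias=+0
  edge (4, 2)→(6, 2): d=(2,0) top-left  bias=+0
  edge (6, 2)→(12, 12): d=(6,10) right/bottom  bias=-1
    (2,1)@(5, 3): e=[2,2,16] → X
    (3,1)@(7, 3): e=[22,2,-4] → .
    (2,2)@(5, 5): e=[-14,6,28] → .
    (3,2)@(7, 5): e=[6,6,8] → X
    (4,2)@(9, 5): e=[26,6,-12] → .
    (3,3)@(7, 7): e=[-10,10,20] → .
    (4,3)@(9, 7): e=[10,10,0] → .  [on edge]
  covered (2 px):
    . . . . . .
    . . X . . .
    . . . X . .
    . . . . . .
    . . . . . .
    . . . . . .
    . . . . . .
    . . . . . .
    . . . . . .
T2:
  2·area = 24  (B↔C swapped to make it positive)
  edge (2, 6)→(0, 4): d=(-2,-2) top-left  bias=+0
  edge (0, 4)→(8, 0): d=(8,-4) top-left  bias=+0
  edge (8, 0)→(2, 6): d=(-6,6) right/bottom  bias=-1
    (3,0)@(7, 1): e=[20,4,0] → .  [on edge]
    (1,1)@(3, 3): e=[8,4,12] → X
    (2,1)@(5, 3): e=[12,12,0] → .  [on edge]
    (0,2)@(1, 5): e=[0,12,12] → X  [on edge]
    (1,2)@(3, 5): e=[4,20,0] → .  [on edge]
    (0,3)@(1, 7): e=[-4,28,0] → .  [on edge]
    (1,3)@(3, 7): e=[0,36,-12] → .  [on edge]
    (2,4)@(5, 9): e=[0,60,-36] → .  [on edge]
    (3,5)@(7, 11): e=[0,84,-60] → .  [on edge]
    (4,6)@(9, 13): e=[0,108,-84] → .  [on edge]
    (5,7)@(11, 15): e=[0,132,-108] → .  [on edge]
  covered (2 px):
    . . . . . .
    . X . . . .
    X . . . . .
    . . . . . .
    . . . . . .
    . . . . . .
    . . . . . .
    . . . . . .
    . . . . . .

Z-buffer (winner per pixel, '.' = empty):
  . . . . . .
  . 2 1 . . .
  2 . . 1 . .
  0 0 . . . .
  . 0 0 . . .
  . 0 . . . .
  . . . . . .
  . . . . . .
  . . . . . .

Result: 0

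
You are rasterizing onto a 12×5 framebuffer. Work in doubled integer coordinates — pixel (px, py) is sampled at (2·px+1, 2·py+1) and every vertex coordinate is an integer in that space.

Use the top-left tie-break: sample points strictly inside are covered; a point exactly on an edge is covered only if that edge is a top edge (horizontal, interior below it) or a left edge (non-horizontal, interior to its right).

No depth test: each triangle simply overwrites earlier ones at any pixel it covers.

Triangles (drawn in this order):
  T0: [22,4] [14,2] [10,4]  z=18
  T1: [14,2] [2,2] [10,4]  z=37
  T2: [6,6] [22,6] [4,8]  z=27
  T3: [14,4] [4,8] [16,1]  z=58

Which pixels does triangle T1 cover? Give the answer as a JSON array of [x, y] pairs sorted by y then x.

T0:
  2·area = 24  (B↔C swapped to make it positive)
  edge (22, 4)→(10, 4): d=(-12,0) right/bottom  bias=-1
  edge (10, 4)→(14, 2): d=(4,-2) top-left  bias=+0
  edge (14, 2)→(22, 4): d=(8,2) right/bottom  bias=-1
    (6,1)@(13, 3): e=[12,2,10] → #
    (7,1)@(15, 3): e=[12,6,6] → #
    (8,1)@(17, 3): e=[12,10,2] → #
    (9,1)@(19, 3): e=[12,14,-2] → ·
    (6,2)@(13, 5): e=[-12,10,26] → ·
    (7,2)@(15, 5): e=[-12,14,22] → ·
    (8,2)@(17, 5): e=[-12,18,18] → ·
  covered (3 px):
    · · · · · · · · · · · ·
    · · · · · · # # # · · ·
    · · · · · · · · · · · ·
    · · · · · · · · · · · ·
    · · · · · · · · · · · ·
T1:
  2·area = 24  (B↔C swapped to make it positive)
  edge (14, 2)→(10, 4): d=(-4,2) right/bottom  bias=-1
  edge (10, 4)→(2, 2): d=(-8,-2) top-left  bias=+0
  edge (2, 2)→(14, 2): d=(12,0) top-left  bias=+0
    (3,1)@(7, 3): e=[10,2,12] → #
    (4,1)@(9, 3): e=[6,6,12] → #
    (5,1)@(11, 3): e=[2,10,12] → #
    (6,1)@(13, 3): e=[-2,14,12] → ·
    (3,2)@(7, 5): e=[2,-14,36] → ·
    (4,2)@(9, 5): e=[-2,-10,36] → ·
    (5,2)@(11, 5): e=[-6,-6,36] → ·
  covered (3 px):
    · · · · · · · · · · · ·
    · · · # # # · · · · · ·
    · · · · · · · · · · · ·
    · · · · · · · · · · · ·
    · · · · · · · · · · · ·
T2:
  2·area = 32
  edge (6, 6)→(22, 6): d=(16,0) top-left  bias=+0
  edge (22, 6)→(4, 8): d=(-18,2) right/bottom  bias=-1
  edge (4, 8)→(6, 6): d=(2,-2) top-left  bias=+0
    (5,0)@(11, 1): e=[-80,112,0] → ·  [on edge]
    (4,1)@(9, 3): e=[-48,80,0] → ·  [on edge]
    (3,2)@(7, 5): e=[-16,48,0] → ·  [on edge]
    (2,3)@(5, 7): e=[16,16,0] → #  [on edge]
    (3,3)@(7, 7): e=[16,12,4] → #
    (4,3)@(9, 7): e=[16,8,8] → #
    (5,3)@(11, 7): e=[16,4,12] → #
    (6,3)@(13, 7): e=[16,0,16] → ·  [on edge]
    (1,4)@(3, 9): e=[48,-16,0] → ·  [on edge]
    (2,4)@(5, 9): e=[48,-20,4] → ·
    (3,4)@(7, 9): e=[48,-24,8] → ·
    (4,4)@(9, 9): e=[48,-28,12] → ·
  covered (4 px):
    · · · · · · · · · · · ·
    · · · · · · · · · · · ·
    · · · · · · · · · · · ·
    · · # # # # · · · · · ·
    · · · · · · · · · · · ·
T3:
  2·area = 22
  edge (14, 4)→(4, 8): d=(-10,4) right/bottom  bias=-1
  edge (4, 8)→(16, 1): d=(12,-7) top-left  bias=+0
  edge (16, 1)→(14, 4): d=(-2,3) right/bottom  bias=-1
    (6,1)@(13, 3): e=[14,3,5] → #
    (7,1)@(15, 3): e=[6,17,-1] → ·
    (5,2)@(11, 5): e=[2,13,7] → #
    (6,2)@(13, 5): e=[-6,27,1] → ·
    (5,3)@(11, 7): e=[-18,37,3] → ·
  covered (2 px):
    · · · · · · · · · · · ·
    · · · · · · # · · · · ·
    · · · · · # · · · · · ·
    · · · · · · · · · · · ·
    · · · · · · · · · · · ·

Result: [[3,1],[4,1],[5,1]]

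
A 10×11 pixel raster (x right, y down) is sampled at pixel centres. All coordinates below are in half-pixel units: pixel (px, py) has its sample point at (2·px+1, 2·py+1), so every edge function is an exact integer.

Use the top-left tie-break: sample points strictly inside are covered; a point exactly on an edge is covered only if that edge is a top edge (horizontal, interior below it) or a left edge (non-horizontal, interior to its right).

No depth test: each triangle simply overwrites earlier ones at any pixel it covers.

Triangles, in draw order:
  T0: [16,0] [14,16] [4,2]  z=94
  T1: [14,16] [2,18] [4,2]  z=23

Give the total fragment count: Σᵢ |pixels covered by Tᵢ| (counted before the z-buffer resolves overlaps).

T0:
  2·area = 188
  edge (16, 0)→(14, 16): d=(-2,16) right/bottom  bias=-1
  edge (14, 16)→(4, 2): d=(-10,-14) top-left  bias=+0
  edge (4, 2)→(16, 0): d=(12,-2) top-left  bias=+0
    (5,0)@(11, 1): e=[78,108,2] → █
    (6,0)@(13, 1): e=[46,136,6] → █
    (7,0)@(15, 1): e=[14,164,10] → █
    (8,0)@(17, 1): e=[-18,192,14] → ·
    (2,1)@(5, 3): e=[170,4,14] → █
    (3,1)@(7, 3): e=[138,32,18] → █
    (4,1)@(9, 3): e=[106,60,22] → █
    (8,1)@(17, 3): e=[-22,172,38] → ·
    (2,2)@(5, 5): e=[166,-16,38] → ·
    (3,2)@(7, 5): e=[134,12,42] → █
    (8,2)@(17, 5): e=[-26,152,62] → ·
    (3,3)@(7, 7): e=[130,-8,66] → ·
    (4,4)@(9, 9): e=[94,0,94] → █  [on edge]
  covered (24 px):
    · · · · · █ █ █ · ·
    · · █ █ █ █ █ █ · ·
    · · · █ █ █ █ █ · ·
    · · · · █ █ █ █ · ·
    · · · · █ █ █ · · ·
    · · · · · █ █ · · ·
    · · · · · · █ · · ·
    · · · · · · · · · ·
    · · · · · · · · · ·
    · · · · · · · · · ·
    · · · · · · · · · ·
T1:
  2·area = 188
  edge (14, 16)→(2, 18): d=(-12,2) right/bottom  bias=-1
  edge (2, 18)→(4, 2): d=(2,-16) top-left  bias=+0
  edge (4, 2)→(14, 16): d=(10,14) right/bottom  bias=-1
    (2,2)@(5, 5): e=[150,22,16] → █
    (3,2)@(7, 5): e=[146,54,-12] → ·
    (2,3)@(5, 7): e=[126,26,36] → █
    (3,3)@(7, 7): e=[122,58,8] → █
    (4,3)@(9, 7): e=[118,90,-20] → ·
    (2,4)@(5, 9): e=[102,30,56] → █
    (4,4)@(9, 9): e=[94,94,0] → ·  [on edge]
    (1,5)@(3, 11): e=[82,2,104] → █
    (4,5)@(9, 11): e=[70,98,20] → █
    (5,5)@(11, 11): e=[66,130,-8] → ·
    (1,6)@(3, 13): e=[58,6,124] → █
    (5,6)@(11, 13): e=[42,134,12] → █
  covered (23 px):
    · · · · · · · · · ·
    · · · · · · · · · ·
    · · █ · · · · · · ·
    · · █ █ · · · · · ·
    · · █ █ · · · · · ·
    · █ █ █ █ · · · · ·
    · █ █ █ █ █ · · · ·
    · █ █ █ █ █ █ · · ·
    · █ █ █ · · · · · ·
    · · · · · · · · · ·
    · · · · · · · · · ·

Final: 47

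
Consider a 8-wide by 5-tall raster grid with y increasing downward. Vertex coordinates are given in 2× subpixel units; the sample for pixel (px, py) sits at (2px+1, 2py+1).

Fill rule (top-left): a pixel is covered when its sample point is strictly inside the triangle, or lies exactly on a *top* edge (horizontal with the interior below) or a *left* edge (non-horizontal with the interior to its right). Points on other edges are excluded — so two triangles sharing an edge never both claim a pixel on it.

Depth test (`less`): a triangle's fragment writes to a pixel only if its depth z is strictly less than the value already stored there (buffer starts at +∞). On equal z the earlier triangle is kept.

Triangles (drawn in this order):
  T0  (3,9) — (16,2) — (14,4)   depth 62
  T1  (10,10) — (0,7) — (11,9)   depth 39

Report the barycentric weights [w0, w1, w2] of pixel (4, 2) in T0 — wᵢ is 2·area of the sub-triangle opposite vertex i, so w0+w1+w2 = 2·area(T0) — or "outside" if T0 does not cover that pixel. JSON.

T0:
  2·area = 12
  edge (3, 9)→(16, 2): d=(13,-7) top-left  bias=+0
  edge (16, 2)→(14, 4): d=(-2,2) right/bottom  bias=-1
  edge (14, 4)→(3, 9): d=(-11,5) right/bottom  bias=-1
    (7,1)@(15, 3): e=[6,0,6] → ·  [on edge]
    (5,2)@(11, 5): e=[4,4,4] → █
    (6,2)@(13, 5): e=[18,0,-6] → ·  [on edge]
    (3,3)@(7, 7): e=[2,8,2] → █
    (4,3)@(9, 7): e=[16,4,-8] → ·
    (5,3)@(11, 7): e=[30,0,-18] → ·  [on edge]
    (1,4)@(3, 9): e=[0,12,0] → ·  [on edge]
    (3,4)@(7, 9): e=[28,4,-20] → ·
    (4,4)@(9, 9): e=[42,0,-30] → ·  [on edge]
  covered (2 px):
    · · · · · · · ·
    · · · · · · · ·
    · · · · · █ · ·
    · · · █ · · · ·
    · · · · · · · ·
T1:
  2·area = 13
  edge (10, 10)→(0, 7): d=(-10,-3) top-left  bias=+0
  edge (0, 7)→(11, 9): d=(11,2) right/bottom  bias=-1
  edge (11, 9)→(10, 10): d=(-1,1) right/bottom  bias=-1
    (7,2)@(15, 5): e=[65,-52,0] → ·  [on edge]
    (6,3)@(13, 7): e=[39,-26,0] → ·  [on edge]
    (3,4)@(7, 9): e=[1,8,4] → █
    (4,4)@(9, 9): e=[7,4,2] → █
    (5,4)@(11, 9): e=[13,0,0] → ·  [on edge]
  covered (2 px):
    · · · · · · · ·
    · · · · · · · ·
    · · · · · · · ·
    · · · · · · · ·
    · · · █ █ · · ·

Final: "outside"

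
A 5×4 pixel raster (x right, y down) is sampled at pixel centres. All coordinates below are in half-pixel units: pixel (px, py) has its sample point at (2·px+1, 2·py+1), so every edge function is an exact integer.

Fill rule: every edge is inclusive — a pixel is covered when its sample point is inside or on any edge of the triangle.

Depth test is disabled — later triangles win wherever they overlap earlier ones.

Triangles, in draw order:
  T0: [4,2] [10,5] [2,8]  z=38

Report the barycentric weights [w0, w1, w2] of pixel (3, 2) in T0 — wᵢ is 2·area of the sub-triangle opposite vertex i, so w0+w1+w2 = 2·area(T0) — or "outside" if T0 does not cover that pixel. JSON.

T0:
  2·area = 42
  edge (4, 2)→(10, 5): d=(6,3) inclusive
  edge (10, 5)→(2, 8): d=(-8,3) inclusive
  edge (2, 8)→(4, 2): d=(2,-6) inclusive
    (2,1)@(5, 3): e=[3,31,8] → █
    (3,1)@(7, 3): e=[-3,25,20] → ·
    (1,2)@(3, 5): e=[21,21,0] → █  [on edge]
    (3,2)@(7, 5): e=[9,9,24] → █
    (4,2)@(9, 5): e=[3,3,36] → █
    (1,3)@(3, 7): e=[33,5,4] → █
    (2,3)@(5, 7): e=[27,-1,16] → ·
    (3,3)@(7, 7): e=[21,-7,28] → ·
    (4,3)@(9, 7): e=[15,-13,40] → ·
  covered (6 px):
    · · · · ·
    · · █ · ·
    · █ █ █ █
    · █ · · ·

Answer: [9,24,9]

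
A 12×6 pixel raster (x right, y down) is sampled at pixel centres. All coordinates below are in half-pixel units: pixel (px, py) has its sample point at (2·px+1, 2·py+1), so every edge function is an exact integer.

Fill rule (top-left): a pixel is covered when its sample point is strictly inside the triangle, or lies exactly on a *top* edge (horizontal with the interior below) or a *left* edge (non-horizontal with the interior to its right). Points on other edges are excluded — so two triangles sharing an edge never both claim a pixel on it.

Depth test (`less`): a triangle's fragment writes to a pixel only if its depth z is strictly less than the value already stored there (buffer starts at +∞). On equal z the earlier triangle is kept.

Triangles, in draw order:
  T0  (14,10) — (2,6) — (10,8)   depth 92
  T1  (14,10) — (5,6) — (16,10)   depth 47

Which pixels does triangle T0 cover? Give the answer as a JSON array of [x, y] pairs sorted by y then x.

T0:
  2·area = 8
  edge (14, 10)→(2, 6): d=(-12,-4) top-left  bias=+0
  edge (2, 6)→(10, 8): d=(8,2) right/bottom  bias=-1
  edge (10, 8)→(14, 10): d=(4,2) right/bottom  bias=-1
    (2,3)@(5, 7): e=[0,2,6] → #  [on edge]
    (3,3)@(7, 7): e=[8,-2,2] → ·
    (2,4)@(5, 9): e=[-24,18,14] → ·
    (5,4)@(11, 9): e=[0,6,2] → #  [on edge]
    (6,4)@(13, 9): e=[8,2,-2] → ·
    (5,5)@(11, 11): e=[-24,22,10] → ·
    (8,5)@(17, 11): e=[0,10,-2] → ·  [on edge]
  covered (2 px):
    · · · · · · · · · · · ·
    · · · · · · · · · · · ·
    · · · · · · · · · · · ·
    · · # · · · · · · · · ·
    · · · · · # · · · · · ·
    · · · · · · · · · · · ·
T1:
  2·area = 8
  edge (14, 10)→(5, 6): d=(-9,-4) top-left  bias=+0
  edge (5, 6)→(16, 10): d=(11,4) right/bottom  bias=-1
  edge (16, 10)→(14, 10): d=(-2,0) right/bottom  bias=-1
    (6,4)@(13, 9): e=[5,1,2] → #
    (7,4)@(15, 9): e=[13,-7,2] → ·
    (6,5)@(13, 11): e=[-13,23,-2] → ·
  covered (1 px):
    · · · · · · · · · · · ·
    · · · · · · · · · · · ·
    · · · · · · · · · · · ·
    · · · · · · · · · · · ·
    · · · · · · # · · · · ·
    · · · · · · · · · · · ·

Result: [[2,3],[5,4]]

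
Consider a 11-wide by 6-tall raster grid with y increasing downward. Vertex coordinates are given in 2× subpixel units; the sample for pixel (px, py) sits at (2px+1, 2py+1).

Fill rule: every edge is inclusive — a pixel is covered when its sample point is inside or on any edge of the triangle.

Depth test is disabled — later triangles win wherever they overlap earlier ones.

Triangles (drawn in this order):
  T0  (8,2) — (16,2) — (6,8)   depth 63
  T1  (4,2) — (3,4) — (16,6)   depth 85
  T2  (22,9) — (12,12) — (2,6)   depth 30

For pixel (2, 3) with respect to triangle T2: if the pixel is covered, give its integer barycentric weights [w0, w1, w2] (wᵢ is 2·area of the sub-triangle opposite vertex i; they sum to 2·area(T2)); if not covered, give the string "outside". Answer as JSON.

T0:
  2·area = 48
  edge (8, 2)→(16, 2): d=(8,0) inclusive
  edge (16, 2)→(6, 8): d=(-10,6) inclusive
  edge (6, 8)→(8, 2): d=(2,-6) inclusive
    (4,1)@(9, 3): e=[8,32,8] → X
    (5,1)@(11, 3): e=[8,20,20] → X
    (6,1)@(13, 3): e=[8,8,32] → X
    (7,1)@(15, 3): e=[8,-4,44] → .
    (3,2)@(7, 5): e=[24,24,0] → X  [on edge]
    (5,2)@(11, 5): e=[24,0,24] → X  [on edge]
    (6,2)@(13, 5): e=[24,-12,36] → .
    (3,3)@(7, 7): e=[40,4,4] → X
    (4,3)@(9, 7): e=[40,-8,16] → .
    (5,3)@(11, 7): e=[40,-20,28] → .
    (3,4)@(7, 9): e=[56,-16,8] → .
    (0,5)@(1, 11): e=[72,0,-24] → .  [on edge]
    (2,5)@(5, 11): e=[72,-24,0] → .  [on edge]
  covered (7 px):
    . . . . . . . . . . .
    . . . . X X X . . . .
    . . . X X X . . . . .
    . . . X . . . . . . .
    . . . . . . . . . . .
    . . . . . . . . . . .
T1:
  2·area = 28  (B↔C swapped to make it positive)
  edge (4, 2)→(16, 6): d=(12,4) inclusive
  edge (16, 6)→(3, 4): d=(-13,-2) inclusive
  edge (3, 4)→(4, 2): d=(1,-2) inclusive
    (0,0)@(1, 1): e=[0,35,-7] → .  [on edge]
    (2,1)@(5, 3): e=[8,17,3] → X
    (3,1)@(7, 3): e=[0,21,7] → X  [on edge]
    (4,1)@(9, 3): e=[-8,25,11] → .
    (2,2)@(5, 5): e=[32,-9,5] → .
    (3,2)@(7, 5): e=[24,-5,9] → .
    (5,2)@(11, 5): e=[8,3,17] → X
    (6,2)@(13, 5): e=[0,7,21] → X  [on edge]
    (7,2)@(15, 5): e=[-8,11,25] → .
    (5,3)@(11, 7): e=[32,-23,19] → .
    (6,3)@(13, 7): e=[24,-19,23] → .
    (9,3)@(19, 7): e=[0,-7,35] → .  [on edge]
  covered (4 px):
    . . . . . . . . . . .
    . . X X . . . . . . .
    . . . . . X X . . . .
    . . . . . . . . . . .
    . . . . . . . . . . .
    . . . . . . . . . . .
T2:
  2·area = 90
  edge (22, 9)→(12, 12): d=(-10,3) inclusive
  edge (12, 12)→(2, 6): d=(-10,-6) inclusive
  edge (2, 6)→(22, 9): d=(20,3) inclusive
    (2,3)@(5, 7): e=[71,8,11] → X
    (3,3)@(7, 7): e=[65,20,5] → X
    (4,3)@(9, 7): e=[59,32,-1] → .
    (2,4)@(5, 9): e=[51,-12,51] → .
    (3,4)@(7, 9): e=[45,0,45] → X  [on edge]
    (4,4)@(9, 9): e=[39,12,39] → X
    (5,4)@(11, 9): e=[33,24,33] → X
    (6,4)@(13, 9): e=[27,36,27] → X
    (7,4)@(15, 9): e=[21,48,21] → X
    (8,4)@(17, 9): e=[15,60,15] → X
    (9,4)@(19, 9): e=[9,72,9] → X
    (10,4)@(21, 9): e=[3,84,3] → X
  covered (13 px):
    . . . . . . . . . . .
    . . . . . . . . . . .
    . . . . . . . . . . .
    . . X X . . . . . . .
    . . . X X X X X X X X
    . . . . . X X X . . .

Result: [8,11,71]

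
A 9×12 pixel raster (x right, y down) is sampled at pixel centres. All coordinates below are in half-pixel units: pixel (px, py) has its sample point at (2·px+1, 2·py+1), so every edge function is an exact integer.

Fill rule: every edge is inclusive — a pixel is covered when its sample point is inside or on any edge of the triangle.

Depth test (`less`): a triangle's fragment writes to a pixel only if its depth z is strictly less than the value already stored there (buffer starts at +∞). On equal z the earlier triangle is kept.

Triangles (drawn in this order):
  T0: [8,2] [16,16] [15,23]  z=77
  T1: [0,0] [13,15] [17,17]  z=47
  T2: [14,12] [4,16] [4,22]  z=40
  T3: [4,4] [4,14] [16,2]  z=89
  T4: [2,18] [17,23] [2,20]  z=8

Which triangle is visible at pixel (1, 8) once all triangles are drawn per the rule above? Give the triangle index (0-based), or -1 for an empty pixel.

T0:
  2·area = 70
  edge (8, 2)→(16, 16): d=(8,14) inclusive
  edge (16, 16)→(15, 23): d=(-1,7) inclusive
  edge (15, 23)→(8, 2): d=(-7,-21) inclusive
    (4,2)@(9, 5): e=[10,60,0] → █  [on edge]
    (5,2)@(11, 5): e=[-18,46,42] → ·
    (4,3)@(9, 7): e=[26,58,-14] → ·
    (5,4)@(11, 9): e=[14,42,14] → █
    (6,4)@(13, 9): e=[-14,28,56] → ·
    (8,4)@(17, 9): e=[-70,0,140] → ·  [on edge]
    (5,5)@(11, 11): e=[30,40,0] → █  [on edge]
    (6,5)@(13, 11): e=[2,26,42] → █
    (7,5)@(15, 11): e=[-26,12,84] → ·
    (5,6)@(11, 13): e=[46,38,-14] → ·
    (6,6)@(13, 13): e=[18,24,28] → █
    (7,6)@(15, 13): e=[-10,10,70] → ·
    (6,8)@(13, 17): e=[50,20,0] → █  [on edge]
    (7,11)@(15, 23): e=[70,0,0] → █  [on edge]
  covered (12 px):
    · · · · · · · · ·
    · · · · · · · · ·
    · · · · █ · · · ·
    · · · · · · · · ·
    · · · · · █ · · ·
    · · · · · █ █ · ·
    · · · · · · █ · ·
    · · · · · · █ █ ·
    · · · · · · █ █ ·
    · · · · · · · █ ·
    · · · · · · · █ ·
    · · · · · · · █ ·
T1:
  2·area = 34  (B↔C swapped to make it positive)
  edge (0, 0)→(17, 17): d=(17,17) inclusive
  edge (17, 17)→(13, 15): d=(-4,-2) inclusive
  edge (13, 15)→(0, 0): d=(-13,-15) inclusive
    (0,0)@(1, 1): e=[0,32,2] → █  [on edge]
    (1,0)@(3, 1): e=[-34,36,32] → ·
    (0,1)@(1, 3): e=[34,24,-24] → ·
    (1,1)@(3, 3): e=[0,28,6] → █  [on edge]
    (2,1)@(5, 3): e=[-34,32,36] → ·
    (1,2)@(3, 5): e=[34,20,-20] → ·
    (2,2)@(5, 5): e=[0,24,10] → █  [on edge]
    (3,2)@(7, 5): e=[-34,28,40] → ·
    (2,3)@(5, 7): e=[34,16,-16] → ·
    (3,3)@(7, 7): e=[0,20,14] → █  [on edge]
    (4,3)@(9, 7): e=[-34,24,44] → ·
    (0,4)@(1, 9): e=[136,0,-102] → ·  [on edge]
    (4,4)@(9, 9): e=[0,16,18] → █  [on edge]
    (2,5)@(5, 11): e=[102,0,-68] → ·  [on edge]
    (5,5)@(11, 11): e=[0,12,22] → █  [on edge]
    (4,6)@(9, 13): e=[68,0,-34] → ·  [on edge]
    (6,6)@(13, 13): e=[0,8,26] → █  [on edge]
    (6,7)@(13, 15): e=[34,0,0] → █  [on edge]
    (7,7)@(15, 15): e=[0,4,30] → █  [on edge]
    (8,8)@(17, 17): e=[0,0,34] → █  [on edge]
  covered (10 px):
    █ · · · · · · · ·
    · █ · · · · · · ·
    · · █ · · · · · ·
    · · · █ · · · · ·
    · · · · █ · · · ·
    · · · · · █ · · ·
    · · · · · · █ · ·
    · · · · · · █ █ ·
    · · · · · · · · █
    · · · · · · · · ·
    · · · · · · · · ·
    · · · · · · · · ·
T2:
  2·area = 60  (B↔C swapped to make it positive)
  edge (14, 12)→(4, 22): d=(-10,10) inclusive
  edge (4, 22)→(4, 16): d=(0,-6) inclusive
  edge (4, 16)→(14, 12): d=(10,-4) inclusive
    (8,4)@(17, 9): e=[0,78,-18] → ·  [on edge]
    (7,5)@(15, 11): e=[0,66,-6] → ·  [on edge]
    (6,6)@(13, 13): e=[0,54,6] → █  [on edge]
    (7,6)@(15, 13): e=[-20,66,14] → ·
    (3,7)@(7, 15): e=[40,18,2] → █
    (4,7)@(9, 15): e=[20,30,10] → █
    (5,7)@(11, 15): e=[0,42,18] → █  [on edge]
    (6,7)@(13, 15): e=[-20,54,26] → ·
    (2,8)@(5, 17): e=[40,6,14] → █
    (4,8)@(9, 17): e=[0,30,30] → █  [on edge]
    (5,8)@(11, 17): e=[-20,42,38] → ·
    (2,9)@(5, 19): e=[20,6,34] → █
    (3,9)@(7, 19): e=[0,18,42] → █  [on edge]
    (2,10)@(5, 21): e=[0,6,54] → █  [on edge]
    (1,11)@(3, 23): e=[0,-6,66] → ·  [on edge]
  covered (10 px):
    · · · · · · · · ·
    · · · · · · · · ·
    · · · · · · · · ·
    · · · · · · · · ·
    · · · · · · · · ·
    · · · · · · · · ·
    · · · · · · █ · ·
    · · · █ █ █ · · ·
    · · █ █ █ · · · ·
    · · █ █ · · · · ·
    · · █ · · · · · ·
    · · · · · · · · ·
T3:
  2·area = 120  (B↔C swapped to make it positive)
  edge (4, 4)→(16, 2): d=(12,-2) inclusive
  edge (16, 2)→(4, 14): d=(-12,12) inclusive
  edge (4, 14)→(4, 4): d=(0,-10) inclusive
    (8,0)@(17, 1): e=[-10,0,130] → ·  [on edge]
    (5,1)@(11, 3): e=[2,48,70] → █
    (6,1)@(13, 3): e=[6,24,90] → █
    (7,1)@(15, 3): e=[10,0,110] → █  [on edge]
    (8,1)@(17, 3): e=[14,-24,130] → ·
    (2,2)@(5, 5): e=[14,96,10] → █
    (3,2)@(7, 5): e=[18,72,30] → █
    (4,2)@(9, 5): e=[22,48,50] → █
    (6,2)@(13, 5): e=[30,0,90] → █  [on edge]
    (7,2)@(15, 5): e=[34,-24,110] → ·
    (2,3)@(5, 7): e=[38,72,10] → █
    (5,3)@(11, 7): e=[50,0,70] → █  [on edge]
    (4,4)@(9, 9): e=[70,0,50] → █  [on edge]
    (3,5)@(7, 11): e=[90,0,30] → █  [on edge]
    (2,6)@(5, 13): e=[110,0,10] → █  [on edge]
    (1,7)@(3, 15): e=[130,0,-10] → ·  [on edge]
    (0,8)@(1, 17): e=[150,0,-30] → ·  [on edge]
  covered (18 px):
    · · · · · · · · ·
    · · · · · █ █ █ ·
    · · █ █ █ █ █ · ·
    · · █ █ █ █ · · ·
    · · █ █ █ · · · ·
    · · █ █ · · · · ·
    · · █ · · · · · ·
    · · · · · · · · ·
    · · · · · · · · ·
    · · · · · · · · ·
    · · · · · · · · ·
    · · · · · · · · ·
T4:
  2·area = 30
  edge (2, 18)→(17, 23): d=(15,5) inclusive
  edge (17, 23)→(2, 20): d=(-15,-3) inclusive
  edge (2, 20)→(2, 18): d=(0,-2) inclusive
    (1,9)@(3, 19): e=[10,18,2] → █
    (2,9)@(5, 19): e=[0,24,6] → █  [on edge]
    (3,9)@(7, 19): e=[-10,30,10] → ·
    (1,10)@(3, 21): e=[40,-12,2] → ·
    (2,10)@(5, 21): e=[30,-6,6] → ·
    (3,10)@(7, 21): e=[20,0,10] → █  [on edge]
    (4,10)@(9, 21): e=[10,6,14] → █
    (5,10)@(11, 21): e=[0,12,18] → █  [on edge]
    (6,10)@(13, 21): e=[-10,18,22] → ·
    (3,11)@(7, 23): e=[50,-30,10] → ·
    (4,11)@(9, 23): e=[40,-24,14] → ·
    (5,11)@(11, 23): e=[30,-18,18] → ·
    (8,11)@(17, 23): e=[0,0,30] → █  [on edge]
  covered (6 px):
    · · · · · · · · ·
    · · · · · · · · ·
    · · · · · · · · ·
    · · · · · · · · ·
    · · · · · · · · ·
    · · · · · · · · ·
    · · · · · · · · ·
    · · · · · · · · ·
    · · · · · · · · ·
    · █ █ · · · · · ·
    · · · █ █ █ · · ·
    · · · · · · · · █

Z-buffer (winner per pixel, '.' = empty):
  1 . . . . . . . .
  . 1 . . . 3 3 3 .
  . . 1 3 0 3 3 . .
  . . 3 1 3 3 . . .
  . . 3 3 1 0 . . .
  . . 3 3 . 1 0 . .
  . . 3 . . . 2 . .
  . . . 2 2 2 1 1 .
  . . 2 2 2 . 0 0 1
  . 4 4 2 . . . 0 .
  . . 2 4 4 4 . 0 .
  . . . . . . . 0 4

Final: -1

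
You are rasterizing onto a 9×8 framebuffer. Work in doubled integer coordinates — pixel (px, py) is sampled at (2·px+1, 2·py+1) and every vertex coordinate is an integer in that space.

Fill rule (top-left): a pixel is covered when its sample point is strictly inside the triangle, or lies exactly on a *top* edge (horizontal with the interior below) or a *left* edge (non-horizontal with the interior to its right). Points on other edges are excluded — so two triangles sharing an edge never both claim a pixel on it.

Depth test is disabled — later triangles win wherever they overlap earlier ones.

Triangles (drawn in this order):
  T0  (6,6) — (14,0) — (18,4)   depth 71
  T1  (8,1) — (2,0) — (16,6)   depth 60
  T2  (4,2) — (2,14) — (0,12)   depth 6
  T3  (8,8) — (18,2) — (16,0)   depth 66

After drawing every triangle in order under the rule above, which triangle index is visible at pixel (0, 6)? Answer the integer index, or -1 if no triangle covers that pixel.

T0:
  2·area = 56
  edge (6, 6)→(14, 0): d=(8,-6) top-left  bias=+0
  edge (14, 0)→(18, 4): d=(4,4) right/bottom  bias=-1
  edge (18, 4)→(6, 6): d=(-12,2) right/bottom  bias=-1
    (6,0)@(13, 1): e=[2,8,46] → X
    (7,0)@(15, 1): e=[14,0,42] → .  [on edge]
    (5,1)@(11, 3): e=[6,24,26] → X
    (7,1)@(15, 3): e=[30,8,18] → X
    (8,1)@(17, 3): e=[42,0,14] → .  [on edge]
    (4,2)@(9, 5): e=[10,40,6] → X
    (6,2)@(13, 5): e=[34,24,-2] → .
    (7,2)@(15, 5): e=[46,16,-6] → .
    (4,3)@(9, 7): e=[26,48,-18] → .
    (5,3)@(11, 7): e=[38,40,-22] → .
  covered (6 px):
    . . . . . . X . .
    . . . . . X X X .
    . . . . X X . . .
    . . . . . . . . .
    . . . . . . . . .
    . . . . . . . . .
    . . . . . . . . .
    . . . . . . . . .
T1:
  2·area = 22  (B↔C swapped to make it positive)
  edge (8, 1)→(16, 6): d=(8,5) right/bottom  bias=-1
  edge (16, 6)→(2, 0): d=(-14,-6) top-left  bias=+0
  edge (2, 0)→(8, 1): d=(6,1) right/bottom  bias=-1
    (2,0)@(5, 1): e=[15,4,3] → X
    (3,0)@(7, 1): e=[5,16,1] → X
    (4,0)@(9, 1): e=[-5,28,-1] → .
    (2,1)@(5, 3): e=[31,-24,15] → .
    (3,1)@(7, 3): e=[21,-12,13] → .
    (4,1)@(9, 3): e=[11,0,11] → X  [on edge]
    (5,1)@(11, 3): e=[1,12,9] → X
    (6,1)@(13, 3): e=[-9,24,7] → .
    (4,2)@(9, 5): e=[27,-28,23] → .
    (5,2)@(11, 5): e=[17,-16,21] → .
  covered (4 px):
    . . X X . . . . .
    . . . . X X . . .
    . . . . . . . . .
    . . . . . . . . .
    . . . . . . . . .
    . . . . . . . . .
    . . . . . . . . .
    . . . . . . . . .
T2:
  2·area = 28
  edge (4, 2)→(2, 14): d=(-2,12) right/bottom  bias=-1
  edge (2, 14)→(0, 12): d=(-2,-2) top-left  bias=+0
  edge (0, 12)→(4, 2): d=(4,-10) top-left  bias=+0
    (1,2)@(3, 5): e=[6,20,2] → X
    (2,2)@(5, 5): e=[-18,24,22] → .
    (1,3)@(3, 7): e=[2,16,10] → X
    (2,3)@(5, 7): e=[-22,20,30] → .
    (1,4)@(3, 9): e=[-2,12,18] → .
    (0,5)@(1, 11): e=[18,4,6] → X
    (1,5)@(3, 11): e=[-6,8,26] → .
    (0,6)@(1, 13): e=[14,0,14] → X  [on edge]
    (1,6)@(3, 13): e=[-10,4,34] → .
    (0,7)@(1, 15): e=[10,-4,22] → .
    (1,7)@(3, 15): e=[-14,0,42] → .  [on edge]
  covered (4 px):
    . . . . . . . . .
    . . . . . . . . .
    . X . . . . . . .
    . X . . . . . . .
    . . . . . . . . .
    X . . . . . . . .
    X . . . . . . . .
    . . . . . . . . .
T3:
  2·area = 32  (B↔C swapped to make it positive)
  edge (8, 8)→(16, 0): d=(8,-8) top-left  bias=+0
  edge (16, 0)→(18, 2): d=(2,2) right/bottom  bias=-1
  edge (18, 2)→(8, 8): d=(-10,6) right/bottom  bias=-1
    (7,0)@(15, 1): e=[0,4,28] → X  [on edge]
    (8,0)@(17, 1): e=[16,0,16] → .  [on edge]
    (6,1)@(13, 3): e=[0,12,20] → X  [on edge]
    (8,1)@(17, 3): e=[32,4,-4] → .
    (5,2)@(11, 5): e=[0,20,12] → X  [on edge]
    (6,2)@(13, 5): e=[16,16,0] → .  [on edge]
    (7,2)@(15, 5): e=[32,12,-12] → .
    (4,3)@(9, 7): e=[0,28,4] → X  [on edge]
    (5,3)@(11, 7): e=[16,24,-8] → .
    (3,4)@(7, 9): e=[0,36,-4] → .  [on edge]
    (4,4)@(9, 9): e=[16,32,-16] → .
    (1,5)@(3, 11): e=[-16,48,0] → .  [on edge]
    (2,5)@(5, 11): e=[0,44,-12] → .  [on edge]
    (1,6)@(3, 13): e=[0,52,-20] → .  [on edge]
    (0,7)@(1, 15): e=[0,60,-28] → .  [on edge]
  covered (5 px):
    . . . . . . . X .
    . . . . . . X X .
    . . . . . X . . .
    . . . . X . . . .
    . . . . . . . . .
    . . . . . . . . .
    . . . . . . . . .
    . . . . . . . . .

Z-buffer (winner per pixel, '.' = empty):
  . . 1 1 . . 0 3 .
  . . . . 1 1 3 3 .
  . 2 . . 0 3 . . .
  . 2 . . 3 . . . .
  . . . . . . . . .
  2 . . . . . . . .
  2 . . . . . . . .
  . . . . . . . . .

Final: 2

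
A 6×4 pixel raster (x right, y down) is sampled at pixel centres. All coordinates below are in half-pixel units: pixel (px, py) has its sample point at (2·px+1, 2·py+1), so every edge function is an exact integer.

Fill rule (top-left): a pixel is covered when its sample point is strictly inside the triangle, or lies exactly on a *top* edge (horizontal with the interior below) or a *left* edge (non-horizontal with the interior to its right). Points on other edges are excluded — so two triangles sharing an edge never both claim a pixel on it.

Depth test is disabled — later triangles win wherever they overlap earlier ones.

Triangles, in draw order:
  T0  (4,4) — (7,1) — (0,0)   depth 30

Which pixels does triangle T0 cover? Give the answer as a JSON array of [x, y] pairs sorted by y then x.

T0:
  2·area = 24  (B↔C swapped to make it positive)
  edge (4, 4)→(0, 0): d=(-4,-4) top-left  bias=+0
  edge (0, 0)→(7, 1): d=(7,1) right/bottom  bias=-1
  edge (7, 1)→(4, 4): d=(-3,3) right/bottom  bias=-1
    (0,0)@(1, 1): e=[0,6,18] → #  [on edge]
    (1,0)@(3, 1): e=[8,4,12] → #
    (2,0)@(5, 1): e=[16,2,6] → #
    (3,0)@(7, 1): e=[24,0,0] → ·  [on edge]
    (0,1)@(1, 3): e=[-8,20,12] → ·
    (1,1)@(3, 3): e=[0,18,6] → #  [on edge]
    (2,1)@(5, 3): e=[8,16,0] → ·  [on edge]
    (1,2)@(3, 5): e=[-8,32,0] → ·  [on edge]
    (2,2)@(5, 5): e=[0,30,-6] → ·  [on edge]
    (0,3)@(1, 7): e=[-24,48,0] → ·  [on edge]
    (3,3)@(7, 7): e=[0,42,-18] → ·  [on edge]
  covered (4 px):
    # # # · · ·
    · # · · · ·
    · · · · · ·
    · · · · · ·

Result: [[0,0],[1,0],[2,0],[1,1]]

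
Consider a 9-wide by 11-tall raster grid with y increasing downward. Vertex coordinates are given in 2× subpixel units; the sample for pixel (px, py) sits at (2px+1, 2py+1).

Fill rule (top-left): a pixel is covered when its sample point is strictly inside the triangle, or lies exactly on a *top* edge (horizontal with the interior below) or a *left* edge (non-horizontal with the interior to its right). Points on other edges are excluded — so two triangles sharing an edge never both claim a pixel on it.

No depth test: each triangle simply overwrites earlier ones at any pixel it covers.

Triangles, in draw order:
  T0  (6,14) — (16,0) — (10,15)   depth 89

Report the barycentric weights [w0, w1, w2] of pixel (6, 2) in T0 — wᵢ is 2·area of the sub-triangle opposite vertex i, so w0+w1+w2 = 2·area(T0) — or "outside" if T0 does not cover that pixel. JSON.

T0:
  2·area = 66
  edge (6, 14)→(16, 0): d=(10,-14) top-left  bias=+0
  edge (16, 0)→(10, 15): d=(-6,15) right/bottom  bias=-1
  edge (10, 15)→(6, 14): d=(-4,-1) top-left  bias=+0
    (6,2)@(13, 5): e=[8,15,43] → #
    (7,2)@(15, 5): e=[36,-15,45] → ·
    (5,3)@(11, 7): e=[0,33,33] → #  [on edge]
    (7,3)@(15, 7): e=[56,-27,37] → ·
    (5,4)@(11, 9): e=[20,21,25] → #
    (6,4)@(13, 9): e=[48,-9,27] → ·
    (4,5)@(9, 11): e=[12,39,15] → #
    (6,5)@(13, 11): e=[68,-21,19] → ·
    (3,6)@(7, 13): e=[4,57,5] → #
    (5,6)@(11, 13): e=[60,-3,9] → ·
    (3,7)@(7, 15): e=[24,45,-3] → ·
    (4,7)@(9, 15): e=[52,15,-1] → ·
    (0,10)@(1, 21): e=[0,99,-33] → ·  [on edge]
  covered (8 px):
    · · · · · · · · ·
    · · · · · · · · ·
    · · · · · · # · ·
    · · · · · # # · ·
    · · · · · # · · ·
    · · · · # # · · ·
    · · · # # · · · ·
    · · · · · · · · ·
    · · · · · · · · ·
    · · · · · · · · ·
    · · · · · · · · ·

Result: [15,43,8]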